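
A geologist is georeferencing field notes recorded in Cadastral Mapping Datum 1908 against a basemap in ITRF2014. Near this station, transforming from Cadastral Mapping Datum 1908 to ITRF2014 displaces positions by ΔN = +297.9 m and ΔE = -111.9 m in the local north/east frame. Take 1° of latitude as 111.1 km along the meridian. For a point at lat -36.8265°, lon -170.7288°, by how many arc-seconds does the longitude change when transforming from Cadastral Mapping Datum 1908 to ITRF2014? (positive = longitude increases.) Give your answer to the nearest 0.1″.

Δλ = -4.5″

At latitude -36.8265°, cos φ = 0.800454.
1° of longitude at this latitude = 111.1 × cos φ = 88.93 km, so Δλ = -111.9 / 88930.5 = -0.0012583° = -4.530″.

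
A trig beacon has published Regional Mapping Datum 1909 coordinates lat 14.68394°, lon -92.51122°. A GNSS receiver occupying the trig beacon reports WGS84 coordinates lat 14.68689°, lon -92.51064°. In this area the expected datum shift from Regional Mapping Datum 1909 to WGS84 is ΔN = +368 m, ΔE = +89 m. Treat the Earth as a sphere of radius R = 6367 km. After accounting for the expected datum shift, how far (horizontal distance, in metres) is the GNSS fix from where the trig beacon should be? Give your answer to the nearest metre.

Observed coordinate differences: Δφ = +0.00295°, Δλ = +0.00058°.
Converting to metres (1° lat = 111125 m, cos φ = 0.967339): observed ΔN = 327.8 m, observed ΔE = 62.3 m.
Subtracting the expected shift leaves a residual of 327.8 − (368) = -40.2 m north and 62.3 − (89) = -26.7 m east.
Residual distance = √((-40.2)² + (-26.7)²) = 48.2 m.

48 m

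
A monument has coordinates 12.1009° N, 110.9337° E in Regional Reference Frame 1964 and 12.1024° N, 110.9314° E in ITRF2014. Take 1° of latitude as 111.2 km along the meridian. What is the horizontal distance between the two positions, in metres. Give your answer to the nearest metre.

Δφ = 12.1024° − 12.1009° = +0.0015°; Δλ = 110.9314° − 110.9337° = -0.0023°.
ΔN = Δφ × 111200 = 166.8 m; ΔE = Δλ × 111200 × cos(12.1009°) = -0.0023 × 111200 × 0.977780 = -250.1 m.
Distance = √(ΔE² + ΔN²) = √((-250.1)² + 166.8²) = 300.6 m.

301 m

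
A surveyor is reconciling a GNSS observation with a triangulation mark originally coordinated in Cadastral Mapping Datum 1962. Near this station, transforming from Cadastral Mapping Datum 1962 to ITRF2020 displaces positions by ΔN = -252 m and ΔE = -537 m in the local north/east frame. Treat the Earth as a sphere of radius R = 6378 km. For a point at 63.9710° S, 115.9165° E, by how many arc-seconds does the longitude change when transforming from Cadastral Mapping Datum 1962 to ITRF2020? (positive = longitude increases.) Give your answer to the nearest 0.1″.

Δλ = -39.6″

At latitude -63.9710°, cos φ = 0.438826.
One radian of longitude at latitude φ spans R cos φ, so Δλ = ΔE / (R cos φ) = -537.0 / (6378000 × 0.438826) = -1.9187e-04 rad = -39.575″.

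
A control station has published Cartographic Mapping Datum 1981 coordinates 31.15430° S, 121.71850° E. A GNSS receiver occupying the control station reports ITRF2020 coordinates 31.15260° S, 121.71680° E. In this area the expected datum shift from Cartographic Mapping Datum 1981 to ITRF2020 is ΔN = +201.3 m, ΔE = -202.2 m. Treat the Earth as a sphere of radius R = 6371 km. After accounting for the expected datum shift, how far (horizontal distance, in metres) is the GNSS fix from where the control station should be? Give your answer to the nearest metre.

42 m

Observed coordinate differences: Δφ = +0.00170°, Δλ = -0.00170°.
Converting to metres (1° lat = 111195 m, cos φ = 0.855777): observed ΔN = 189.0 m, observed ΔE = -161.8 m.
Subtracting the expected shift leaves a residual of 189.0 − (201.3) = -12.3 m north and -161.8 − (-202.2) = 40.4 m east.
Residual distance = √((-12.3)² + 40.4²) = 42.3 m.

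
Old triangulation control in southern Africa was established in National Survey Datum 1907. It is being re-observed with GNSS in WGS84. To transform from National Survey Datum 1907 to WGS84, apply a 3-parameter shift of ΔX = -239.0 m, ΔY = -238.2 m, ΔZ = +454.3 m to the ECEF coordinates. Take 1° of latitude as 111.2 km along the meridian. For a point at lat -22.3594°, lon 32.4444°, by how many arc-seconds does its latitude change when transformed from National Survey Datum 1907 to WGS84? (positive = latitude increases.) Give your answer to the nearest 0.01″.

sin φ = -0.380415, cos φ = 0.924816, sin λ = 0.536481, cos λ = 0.843912.
North component: ΔN = −sin φ cos λ·ΔX − sin φ sin λ·ΔY + cos φ·ΔZ = −(-0.380415)(0.843912)(-239.0) − (-0.380415)(0.536481)(-238.2) + (0.924816)(454.3) = 294.80 m.
1° of latitude spans 111200 m, so Δφ = 294.80 / 111200 × 3600 = 9.544″.

Δφ = 9.54″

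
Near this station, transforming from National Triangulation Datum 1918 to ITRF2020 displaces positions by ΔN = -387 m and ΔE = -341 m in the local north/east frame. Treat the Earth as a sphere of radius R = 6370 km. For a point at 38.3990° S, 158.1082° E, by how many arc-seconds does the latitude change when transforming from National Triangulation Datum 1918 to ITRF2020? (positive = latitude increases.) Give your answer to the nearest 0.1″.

On a sphere of radius R, 1 rad of latitude = R, so Δφ = ΔN / R = -387.0 / 6370000 = -6.0754e-05 rad = -12.531″.

Δφ = -12.5″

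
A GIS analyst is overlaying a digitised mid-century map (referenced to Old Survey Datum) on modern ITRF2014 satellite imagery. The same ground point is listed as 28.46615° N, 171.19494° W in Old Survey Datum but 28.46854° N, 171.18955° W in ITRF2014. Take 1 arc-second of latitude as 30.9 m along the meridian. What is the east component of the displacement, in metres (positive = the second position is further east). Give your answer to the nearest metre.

ΔE = 527 m

Δφ = 28.46854° − 28.46615° = +0.00239°; Δλ = -171.18955° − -171.19494° = +0.00539°.
1° of latitude = 3600 × 30.90 = 111240 m.
ΔN = Δφ × 111240 = 265.9 m; ΔE = Δλ × 111240 × cos(28.46615°) = +0.00539 × 111240 × 0.879099 = 527.1 m.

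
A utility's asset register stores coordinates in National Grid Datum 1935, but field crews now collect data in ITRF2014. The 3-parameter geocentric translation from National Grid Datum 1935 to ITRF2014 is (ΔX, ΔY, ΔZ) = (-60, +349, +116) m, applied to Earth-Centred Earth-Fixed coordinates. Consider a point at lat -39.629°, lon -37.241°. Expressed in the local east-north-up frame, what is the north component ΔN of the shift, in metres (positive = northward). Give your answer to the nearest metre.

ΔN = -76 m

At φ = -39.629°, λ = -37.241°: sin φ = -0.637814, cos φ = 0.770191, sin λ = -0.605169, cos λ = 0.796097.
ΔN = −sin φ cos λ·ΔX − sin φ sin λ·ΔY + cos φ·ΔZ = −(-0.637814)(0.796097)(-60) − (-0.637814)(-0.605169)(349) + (0.770191)(116) = -75.83 m.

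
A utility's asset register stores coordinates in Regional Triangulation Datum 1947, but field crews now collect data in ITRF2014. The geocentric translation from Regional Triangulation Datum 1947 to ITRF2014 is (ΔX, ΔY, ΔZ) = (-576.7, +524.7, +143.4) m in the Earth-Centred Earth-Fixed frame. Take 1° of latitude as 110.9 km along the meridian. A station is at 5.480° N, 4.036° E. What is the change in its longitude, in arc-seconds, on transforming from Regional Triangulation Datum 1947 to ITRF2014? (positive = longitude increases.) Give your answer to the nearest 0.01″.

Δλ = 18.39″

sin φ = 0.095498, cos φ = 0.995430, sin λ = 0.070383, cos λ = 0.997520.
East component: ΔE = −sin λ·ΔX + cos λ·ΔY = −(0.070383)(-576.7) + (0.997520)(524.7) = 563.99 m.
1° of latitude spans 110900 m; at latitude φ, 1° of longitude spans that × cos φ = 110393.1 m, so Δλ = 563.99 / 110393.1 × 3600 = 18.392″.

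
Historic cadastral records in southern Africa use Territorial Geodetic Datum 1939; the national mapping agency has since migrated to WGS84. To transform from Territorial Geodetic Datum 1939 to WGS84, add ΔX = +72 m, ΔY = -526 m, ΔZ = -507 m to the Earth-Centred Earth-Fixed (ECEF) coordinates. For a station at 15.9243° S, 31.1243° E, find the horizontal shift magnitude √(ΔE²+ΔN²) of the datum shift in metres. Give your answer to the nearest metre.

731 m

At φ = -15.9243°, λ = 31.1243°: sin φ = -0.274367, cos φ = 0.961625, sin λ = 0.516896, cos λ = 0.856048.
ΔE = −sin λ·ΔX + cos λ·ΔY = −(0.516896)·(72) + (0.856048)·(-526) = -487.50 m.
ΔN = −sin φ cos λ·ΔX − sin φ sin λ·ΔY + cos φ·ΔZ = −(-0.274367)(0.856048)(72) − (-0.274367)(0.516896)(-526) + (0.961625)(-507) = -545.23 m.
Horizontal magnitude = √(ΔE² + ΔN²) = √((-487.50)² + (-545.23)²) = 731.39 m.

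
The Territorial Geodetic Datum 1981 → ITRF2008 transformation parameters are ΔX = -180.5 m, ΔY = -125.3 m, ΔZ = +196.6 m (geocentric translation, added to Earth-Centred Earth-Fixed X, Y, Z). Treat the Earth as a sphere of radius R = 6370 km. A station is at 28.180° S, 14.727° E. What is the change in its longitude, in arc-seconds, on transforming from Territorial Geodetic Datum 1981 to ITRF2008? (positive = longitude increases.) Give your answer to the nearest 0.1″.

sin φ = -0.472243, cos φ = 0.881468, sin λ = 0.254214, cos λ = 0.967148.
East component: ΔE = −sin λ·ΔX + cos λ·ΔY = −(0.254214)(-180.5) + (0.967148)(-125.3) = -75.30 m.
1° of latitude spans πR/180 = 111177 m; at latitude φ, 1° of longitude spans that × cos φ = 97999.4 m, so Δλ = -75.30 / 97999.4 × 3600 = -2.766″.

Δλ = -2.8″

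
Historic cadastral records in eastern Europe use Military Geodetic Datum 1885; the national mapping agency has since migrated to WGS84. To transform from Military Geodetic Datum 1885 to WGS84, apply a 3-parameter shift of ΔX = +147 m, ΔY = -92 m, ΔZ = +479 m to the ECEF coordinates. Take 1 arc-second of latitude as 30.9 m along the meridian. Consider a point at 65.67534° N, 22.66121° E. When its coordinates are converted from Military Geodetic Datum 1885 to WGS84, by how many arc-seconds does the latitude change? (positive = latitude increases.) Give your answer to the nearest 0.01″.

Δφ = 3.43″

sin φ = 0.911226, cos φ = 0.411907, sin λ = 0.385281, cos λ = 0.922799.
North component: ΔN = −sin φ cos λ·ΔX − sin φ sin λ·ΔY + cos φ·ΔZ = −(0.911226)(0.922799)(147) − (0.911226)(0.385281)(-92) + (0.411907)(479) = 105.99 m.
1° of latitude spans 3600 × 30.90 = 111240 m, so Δφ = 105.99 / 111240 × 3600 = 3.430″.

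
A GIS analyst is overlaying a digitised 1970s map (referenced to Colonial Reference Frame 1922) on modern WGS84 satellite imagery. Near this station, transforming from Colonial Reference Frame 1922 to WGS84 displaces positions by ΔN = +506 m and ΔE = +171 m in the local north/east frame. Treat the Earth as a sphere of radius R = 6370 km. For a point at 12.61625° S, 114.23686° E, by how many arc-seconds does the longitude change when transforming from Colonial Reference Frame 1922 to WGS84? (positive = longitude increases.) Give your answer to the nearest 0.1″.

At latitude -12.61625°, cos φ = 0.975855.
One radian of longitude at latitude φ spans R cos φ, so Δλ = ΔE / (R cos φ) = 171.0 / (6370000 × 0.975855) = 2.7509e-05 rad = 5.674″.

Δλ = 5.7″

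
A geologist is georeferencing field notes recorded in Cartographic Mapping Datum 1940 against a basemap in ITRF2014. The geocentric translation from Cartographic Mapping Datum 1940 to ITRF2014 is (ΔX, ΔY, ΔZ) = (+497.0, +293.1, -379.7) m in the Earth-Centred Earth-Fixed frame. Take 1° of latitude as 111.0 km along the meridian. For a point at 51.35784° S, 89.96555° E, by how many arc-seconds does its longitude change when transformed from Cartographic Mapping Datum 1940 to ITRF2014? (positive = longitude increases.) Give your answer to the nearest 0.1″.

sin φ = -0.781061, cos φ = 0.624454, sin λ = 1.000000, cos λ = 0.000601.
East component: ΔE = −sin λ·ΔX + cos λ·ΔY = −(1.000000)(497.0) + (0.000601)(293.1) = -496.82 m.
1° of latitude spans 111000 m; at latitude φ, 1° of longitude spans that × cos φ = 69314.4 m, so Δλ = -496.82 / 69314.4 × 3600 = -25.804″.

Δλ = -25.8″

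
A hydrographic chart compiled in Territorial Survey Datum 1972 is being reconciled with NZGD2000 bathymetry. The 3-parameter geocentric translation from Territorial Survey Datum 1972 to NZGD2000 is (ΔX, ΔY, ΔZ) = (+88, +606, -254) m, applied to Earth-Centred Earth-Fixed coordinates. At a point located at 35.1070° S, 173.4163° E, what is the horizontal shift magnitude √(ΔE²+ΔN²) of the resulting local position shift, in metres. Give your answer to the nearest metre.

650 m

At φ = -35.1070°, λ = 173.4163°: sin φ = -0.575105, cos φ = 0.818079, sin λ = 0.114655, cos λ = -0.993405.
ΔE = −sin λ·ΔX + cos λ·ΔY = −(0.114655)·(88) + (-0.993405)·(606) = -612.09 m.
ΔN = −sin φ cos λ·ΔX − sin φ sin λ·ΔY + cos φ·ΔZ = −(-0.575105)(-0.993405)(88) − (-0.575105)(0.114655)(606) + (0.818079)(-254) = -218.11 m.
Horizontal magnitude = √(ΔE² + ΔN²) = √((-612.09)² + (-218.11)²) = 649.79 m.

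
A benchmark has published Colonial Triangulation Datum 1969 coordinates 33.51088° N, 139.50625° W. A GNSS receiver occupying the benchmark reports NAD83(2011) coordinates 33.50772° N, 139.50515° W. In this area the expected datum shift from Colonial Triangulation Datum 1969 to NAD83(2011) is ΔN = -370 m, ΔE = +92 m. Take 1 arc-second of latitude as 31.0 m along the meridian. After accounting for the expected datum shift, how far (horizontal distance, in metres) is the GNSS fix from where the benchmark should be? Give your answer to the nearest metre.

20 m

Observed coordinate differences: Δφ = -0.00316°, Δλ = +0.00110°.
Converting to metres (1° lat = 111600 m, cos φ = 0.833781): observed ΔN = -352.7 m, observed ΔE = 102.4 m.
Subtracting the expected shift leaves a residual of -352.7 − (-370) = 17.3 m north and 102.4 − (92) = 10.4 m east.
Residual distance = √(17.3² + 10.4²) = 20.2 m.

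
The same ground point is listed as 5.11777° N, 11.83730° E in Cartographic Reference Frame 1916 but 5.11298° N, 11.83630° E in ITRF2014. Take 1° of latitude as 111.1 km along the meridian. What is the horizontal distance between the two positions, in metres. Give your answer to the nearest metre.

Δφ = 5.11298° − 5.11777° = -0.00479°; Δλ = 11.83630° − 11.83730° = -0.00100°.
ΔN = Δφ × 111100 = -532.2 m; ΔE = Δλ × 111100 × cos(5.11777°) = -0.00100 × 111100 × 0.996013 = -110.7 m.
Distance = √(ΔE² + ΔN²) = √((-110.7)² + (-532.2)²) = 543.6 m.

544 m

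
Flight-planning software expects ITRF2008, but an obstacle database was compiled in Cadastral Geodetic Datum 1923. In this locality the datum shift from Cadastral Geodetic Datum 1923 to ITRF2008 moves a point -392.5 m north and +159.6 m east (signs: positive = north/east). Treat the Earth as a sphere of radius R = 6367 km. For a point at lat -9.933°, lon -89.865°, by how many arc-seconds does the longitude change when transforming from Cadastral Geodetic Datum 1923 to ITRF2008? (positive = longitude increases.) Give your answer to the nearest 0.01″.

At latitude -9.933°, cos φ = 0.985010.
One radian of longitude at latitude φ spans R cos φ, so Δλ = ΔE / (R cos φ) = 159.6 / (6367000 × 0.985010) = 2.5448e-05 rad = 5.249″.

Δλ = 5.25″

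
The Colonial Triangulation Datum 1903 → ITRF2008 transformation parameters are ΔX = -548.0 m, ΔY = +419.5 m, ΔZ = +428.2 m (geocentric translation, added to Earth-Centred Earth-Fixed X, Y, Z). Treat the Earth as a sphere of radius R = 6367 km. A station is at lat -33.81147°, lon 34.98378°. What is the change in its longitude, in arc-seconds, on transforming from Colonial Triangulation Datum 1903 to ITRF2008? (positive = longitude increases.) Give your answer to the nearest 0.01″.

Δλ = 25.65″

sin φ = -0.556462, cos φ = 0.830873, sin λ = 0.573345, cos λ = 0.819314.
East component: ΔE = −sin λ·ΔX + cos λ·ΔY = −(0.573345)(-548.0) + (0.819314)(419.5) = 657.90 m.
1° of latitude spans πR/180 = 111125 m; at latitude φ, 1° of longitude spans that × cos φ = 92330.9 m, so Δλ = 657.90 / 92330.9 × 3600 = 25.651″.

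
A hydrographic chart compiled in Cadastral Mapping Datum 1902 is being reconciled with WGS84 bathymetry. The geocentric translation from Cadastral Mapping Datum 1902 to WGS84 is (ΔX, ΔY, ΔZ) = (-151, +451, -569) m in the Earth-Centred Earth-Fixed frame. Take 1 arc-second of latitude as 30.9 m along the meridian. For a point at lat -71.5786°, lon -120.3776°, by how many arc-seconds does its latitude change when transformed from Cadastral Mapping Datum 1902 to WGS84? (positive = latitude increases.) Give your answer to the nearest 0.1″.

sin φ = -0.948758, cos φ = 0.316003, sin λ = -0.862711, cos λ = -0.505697.
North component: ΔN = −sin φ cos λ·ΔX − sin φ sin λ·ΔY + cos φ·ΔZ = −(-0.948758)(-0.505697)(-151) − (-0.948758)(-0.862711)(451) + (0.316003)(-569) = -476.50 m.
1° of latitude spans 3600 × 30.90 = 111240 m, so Δφ = -476.50 / 111240 × 3600 = -15.421″.

Δφ = -15.4″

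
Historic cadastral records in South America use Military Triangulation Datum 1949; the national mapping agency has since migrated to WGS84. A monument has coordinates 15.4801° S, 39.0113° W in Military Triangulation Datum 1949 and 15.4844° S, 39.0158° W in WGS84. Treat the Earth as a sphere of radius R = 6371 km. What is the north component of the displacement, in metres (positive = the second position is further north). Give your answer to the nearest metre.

ΔN = -478 m

Δφ = -15.4844° − -15.4801° = -0.0043°; Δλ = -39.0158° − -39.0113° = -0.0045°.
1° along a meridian = πR/180 = 111195 m.
ΔN = Δφ × 111195 = -478.1 m; ΔE = Δλ × 111195 × cos(-15.4801°) = -0.0045 × 111195 × 0.963723 = -482.2 m.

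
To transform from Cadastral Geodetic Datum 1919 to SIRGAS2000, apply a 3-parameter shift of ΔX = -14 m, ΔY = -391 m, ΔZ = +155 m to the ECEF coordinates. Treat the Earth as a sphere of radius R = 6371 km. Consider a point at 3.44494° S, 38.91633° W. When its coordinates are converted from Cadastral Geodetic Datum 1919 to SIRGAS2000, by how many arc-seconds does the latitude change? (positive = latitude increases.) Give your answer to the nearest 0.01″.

Δφ = 5.47″

sin φ = -0.060089, cos φ = 0.998193, sin λ = -0.628185, cos λ = 0.778064.
North component: ΔN = −sin φ cos λ·ΔX − sin φ sin λ·ΔY + cos φ·ΔZ = −(-0.060089)(0.778064)(-14) − (-0.060089)(-0.628185)(-391) + (0.998193)(155) = 168.82 m.
1° of latitude spans πR/180 = 111195 m, so Δφ = 168.82 / 111195 × 3600 = 5.466″.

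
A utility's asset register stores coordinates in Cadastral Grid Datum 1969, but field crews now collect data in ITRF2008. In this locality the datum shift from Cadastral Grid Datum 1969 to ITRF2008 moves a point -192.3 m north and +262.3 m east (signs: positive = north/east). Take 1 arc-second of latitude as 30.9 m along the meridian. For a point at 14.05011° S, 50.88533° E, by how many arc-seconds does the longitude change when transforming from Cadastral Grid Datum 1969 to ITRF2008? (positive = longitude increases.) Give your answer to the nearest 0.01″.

Δλ = 8.75″

At latitude -14.05011°, cos φ = 0.970084.
1″ of longitude at this latitude = 30.90 × cos φ = 29.9756 m, so Δλ = 262.3 / 29.9756 = 8.750″.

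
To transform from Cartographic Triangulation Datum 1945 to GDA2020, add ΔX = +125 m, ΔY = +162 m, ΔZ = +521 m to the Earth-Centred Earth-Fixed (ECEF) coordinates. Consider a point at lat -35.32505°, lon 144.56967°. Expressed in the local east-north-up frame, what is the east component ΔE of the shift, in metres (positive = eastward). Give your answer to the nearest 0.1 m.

ΔE = -204.5 m

The local east axis at (φ, λ) is (−sin λ, cos λ, 0), so ΔE = −sin(144.56967°)·125 + cos(144.56967°)·162 = -204.47 m.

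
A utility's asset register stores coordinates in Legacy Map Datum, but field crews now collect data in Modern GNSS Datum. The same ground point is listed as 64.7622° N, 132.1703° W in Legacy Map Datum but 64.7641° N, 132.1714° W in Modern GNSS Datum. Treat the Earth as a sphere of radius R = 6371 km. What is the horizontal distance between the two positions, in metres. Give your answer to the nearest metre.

218 m

Δφ = 64.7641° − 64.7622° = +0.0019°; Δλ = -132.1714° − -132.1703° = -0.0011°.
1° along a meridian = πR/180 = 111195 m.
ΔN = Δφ × 111195 = 211.3 m; ΔE = Δλ × 111195 × cos(64.7622°) = -0.0011 × 111195 × 0.426376 = -52.2 m.
Distance = √(ΔE² + ΔN²) = √((-52.2)² + 211.3²) = 217.6 m.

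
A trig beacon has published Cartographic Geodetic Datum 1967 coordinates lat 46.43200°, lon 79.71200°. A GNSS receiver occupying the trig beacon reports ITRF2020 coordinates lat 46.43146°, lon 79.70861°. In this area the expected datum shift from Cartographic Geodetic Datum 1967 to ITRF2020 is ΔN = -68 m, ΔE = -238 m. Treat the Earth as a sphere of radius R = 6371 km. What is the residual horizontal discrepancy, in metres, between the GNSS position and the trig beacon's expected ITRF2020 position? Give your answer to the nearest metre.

23 m

Observed coordinate differences: Δφ = -0.00054°, Δλ = -0.00339°.
Converting to metres (1° lat = 111195 m, cos φ = 0.689215): observed ΔN = -60.0 m, observed ΔE = -259.8 m.
Subtracting the expected shift leaves a residual of -60.0 − (-68) = 8.0 m north and -259.8 − (-238) = -21.8 m east.
Residual distance = √(8.0² + (-21.8)²) = 23.2 m.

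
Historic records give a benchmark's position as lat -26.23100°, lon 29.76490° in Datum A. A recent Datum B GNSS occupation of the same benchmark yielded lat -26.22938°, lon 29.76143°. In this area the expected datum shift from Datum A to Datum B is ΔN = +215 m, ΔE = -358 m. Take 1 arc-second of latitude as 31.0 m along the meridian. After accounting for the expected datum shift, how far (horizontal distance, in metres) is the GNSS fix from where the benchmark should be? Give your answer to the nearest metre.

Observed coordinate differences: Δφ = +0.00162°, Δλ = -0.00347°.
Converting to metres (1° lat = 111600 m, cos φ = 0.897019): observed ΔN = 180.8 m, observed ΔE = -347.4 m.
Subtracting the expected shift leaves a residual of 180.8 − (215) = -34.2 m north and -347.4 − (-358) = 10.6 m east.
Residual distance = √((-34.2)² + 10.6²) = 35.8 m.

36 m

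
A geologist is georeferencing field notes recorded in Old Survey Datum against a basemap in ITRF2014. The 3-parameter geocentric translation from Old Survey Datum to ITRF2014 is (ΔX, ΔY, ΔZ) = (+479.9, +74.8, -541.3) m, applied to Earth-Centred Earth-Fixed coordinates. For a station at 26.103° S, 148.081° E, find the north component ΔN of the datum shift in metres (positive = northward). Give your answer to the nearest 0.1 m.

At φ = -26.103°, λ = 148.081°: sin φ = -0.439986, cos φ = 0.898005, sin λ = 0.528720, cos λ = -0.848796.
ΔN = −sin φ cos λ·ΔX − sin φ sin λ·ΔY + cos φ·ΔZ = −(-0.439986)(-0.848796)(479.9) − (-0.439986)(0.528720)(74.8) + (0.898005)(-541.3) = -647.91 m.

ΔN = -647.9 m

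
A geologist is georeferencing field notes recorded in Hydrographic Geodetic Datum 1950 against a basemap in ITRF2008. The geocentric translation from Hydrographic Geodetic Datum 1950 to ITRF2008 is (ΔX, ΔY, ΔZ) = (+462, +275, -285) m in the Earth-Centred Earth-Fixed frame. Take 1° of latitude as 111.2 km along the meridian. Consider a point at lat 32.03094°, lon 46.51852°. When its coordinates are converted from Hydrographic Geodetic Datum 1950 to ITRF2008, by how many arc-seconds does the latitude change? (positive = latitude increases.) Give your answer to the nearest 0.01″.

Δφ = -16.71″

sin φ = 0.530377, cos φ = 0.847762, sin λ = 0.725597, cos λ = 0.688120.
North component: ΔN = −sin φ cos λ·ΔX − sin φ sin λ·ΔY + cos φ·ΔZ = −(0.530377)(0.688120)(462) − (0.530377)(0.725597)(275) + (0.847762)(-285) = -516.06 m.
1° of latitude spans 111200 m, so Δφ = -516.06 / 111200 × 3600 = -16.707″.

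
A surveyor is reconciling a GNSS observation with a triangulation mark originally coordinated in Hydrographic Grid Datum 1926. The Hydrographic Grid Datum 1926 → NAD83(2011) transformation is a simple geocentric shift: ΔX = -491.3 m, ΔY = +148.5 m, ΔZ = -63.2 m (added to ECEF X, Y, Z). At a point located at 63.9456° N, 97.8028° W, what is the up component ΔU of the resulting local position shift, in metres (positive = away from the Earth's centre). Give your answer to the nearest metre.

ΔU = -92 m

At φ = 63.9456°, λ = -97.8028°: sin φ = 0.898377, cos φ = 0.439224, sin λ = -0.990741, cos λ = -0.135764.
ΔU = cos φ cos λ·ΔX + cos φ sin λ·ΔY + sin φ·ΔZ = (0.439224)(-0.135764)(-491.3) + (0.439224)(-0.990741)(148.5) + (0.898377)(-63.2) = -92.10 m.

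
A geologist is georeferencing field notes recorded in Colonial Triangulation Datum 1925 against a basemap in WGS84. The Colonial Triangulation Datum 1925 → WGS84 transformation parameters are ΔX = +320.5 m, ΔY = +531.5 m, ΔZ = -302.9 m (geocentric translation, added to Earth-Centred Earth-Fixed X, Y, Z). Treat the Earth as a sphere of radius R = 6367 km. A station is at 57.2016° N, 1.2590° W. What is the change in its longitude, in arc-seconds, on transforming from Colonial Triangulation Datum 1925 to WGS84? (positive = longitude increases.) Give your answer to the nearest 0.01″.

Δλ = 32.20″

sin φ = 0.840582, cos φ = 0.541685, sin λ = -0.021972, cos λ = 0.999759.
East component: ΔE = −sin λ·ΔX + cos λ·ΔY = −(-0.021972)(320.5) + (0.999759)(531.5) = 538.41 m.
1° of latitude spans πR/180 = 111125 m; at latitude φ, 1° of longitude spans that × cos φ = 60194.8 m, so Δλ = 538.41 / 60194.8 × 3600 = 32.200″.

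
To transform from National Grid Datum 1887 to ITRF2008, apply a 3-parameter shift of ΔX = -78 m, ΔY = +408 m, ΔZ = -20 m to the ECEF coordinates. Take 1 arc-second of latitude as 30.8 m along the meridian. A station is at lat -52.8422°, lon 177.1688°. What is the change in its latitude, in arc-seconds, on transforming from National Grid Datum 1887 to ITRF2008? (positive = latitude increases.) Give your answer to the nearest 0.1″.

Δφ = 2.1″

sin φ = -0.796975, cos φ = 0.604012, sin λ = 0.049394, cos λ = -0.998779.
North component: ΔN = −sin φ cos λ·ΔX − sin φ sin λ·ΔY + cos φ·ΔZ = −(-0.796975)(-0.998779)(-78) − (-0.796975)(0.049394)(408) + (0.604012)(-20) = 66.07 m.
1° of latitude spans 3600 × 30.80 = 110880 m, so Δφ = 66.07 / 110880 × 3600 = 2.145″.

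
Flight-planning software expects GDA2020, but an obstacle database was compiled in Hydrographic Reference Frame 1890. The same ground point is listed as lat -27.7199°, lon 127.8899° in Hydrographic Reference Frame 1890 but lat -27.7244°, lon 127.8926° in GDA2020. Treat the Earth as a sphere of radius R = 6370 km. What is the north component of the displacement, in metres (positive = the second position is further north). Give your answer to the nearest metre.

Δφ = -27.7244° − -27.7199° = -0.0045°; Δλ = 127.8926° − 127.8899° = +0.0027°.
1° along a meridian = πR/180 = 111177 m.
ΔN = Δφ × 111177 = -500.3 m; ΔE = Δλ × 111177 × cos(-27.7199°) = +0.0027 × 111177 × 0.885232 = 265.7 m.

ΔN = -500 m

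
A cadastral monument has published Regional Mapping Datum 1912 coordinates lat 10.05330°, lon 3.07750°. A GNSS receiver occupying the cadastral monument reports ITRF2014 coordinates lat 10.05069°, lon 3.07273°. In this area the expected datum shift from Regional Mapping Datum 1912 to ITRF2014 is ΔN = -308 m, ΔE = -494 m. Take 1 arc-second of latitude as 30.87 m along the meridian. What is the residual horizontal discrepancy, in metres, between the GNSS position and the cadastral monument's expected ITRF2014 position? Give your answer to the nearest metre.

Observed coordinate differences: Δφ = -0.00261°, Δλ = -0.00477°.
Converting to metres (1° lat = 111132 m, cos φ = 0.984646): observed ΔN = -290.1 m, observed ΔE = -522.0 m.
Subtracting the expected shift leaves a residual of -290.1 − (-308) = 17.9 m north and -522.0 − (-494) = -28.0 m east.
Residual distance = √(17.9² + (-28.0)²) = 33.2 m.

33 m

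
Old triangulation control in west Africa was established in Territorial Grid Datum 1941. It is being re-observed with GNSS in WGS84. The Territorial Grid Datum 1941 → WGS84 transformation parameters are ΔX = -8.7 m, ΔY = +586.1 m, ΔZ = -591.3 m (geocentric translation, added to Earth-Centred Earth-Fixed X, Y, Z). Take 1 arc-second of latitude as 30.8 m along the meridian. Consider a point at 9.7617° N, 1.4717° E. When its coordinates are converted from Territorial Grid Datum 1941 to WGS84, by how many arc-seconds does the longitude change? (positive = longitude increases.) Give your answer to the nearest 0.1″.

sin φ = 0.169551, cos φ = 0.985521, sin λ = 0.025683, cos λ = 0.999670.
East component: ΔE = −sin λ·ΔX + cos λ·ΔY = −(0.025683)(-8.7) + (0.999670)(586.1) = 586.13 m.
1° of latitude spans 3600 × 30.80 = 110880 m; at latitude φ, 1° of longitude spans that × cos φ = 109274.6 m, so Δλ = 586.13 / 109274.6 × 3600 = 19.310″.

Δλ = 19.3″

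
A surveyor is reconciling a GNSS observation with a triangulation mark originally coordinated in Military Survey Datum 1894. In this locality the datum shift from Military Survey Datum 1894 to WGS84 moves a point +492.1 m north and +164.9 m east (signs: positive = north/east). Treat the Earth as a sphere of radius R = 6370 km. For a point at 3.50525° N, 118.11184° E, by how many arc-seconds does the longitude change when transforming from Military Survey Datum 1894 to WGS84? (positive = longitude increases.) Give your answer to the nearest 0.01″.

At latitude 3.50525°, cos φ = 0.998129.
One radian of longitude at latitude φ spans R cos φ, so Δλ = ΔE / (R cos φ) = 164.9 / (6370000 × 0.998129) = 2.5935e-05 rad = 5.350″.

Δλ = 5.35″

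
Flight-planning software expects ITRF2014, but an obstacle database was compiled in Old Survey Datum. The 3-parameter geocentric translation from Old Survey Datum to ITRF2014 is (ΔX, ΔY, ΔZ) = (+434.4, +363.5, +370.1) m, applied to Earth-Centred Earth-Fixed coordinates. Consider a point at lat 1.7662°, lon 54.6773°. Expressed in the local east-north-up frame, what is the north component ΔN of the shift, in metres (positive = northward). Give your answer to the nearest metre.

ΔN = 353 m

The local north axis is (−sin φ cos λ, −sin φ sin λ, cos φ), giving ΔN = -7.741 − 9.141 + 369.924 = 353.04 m.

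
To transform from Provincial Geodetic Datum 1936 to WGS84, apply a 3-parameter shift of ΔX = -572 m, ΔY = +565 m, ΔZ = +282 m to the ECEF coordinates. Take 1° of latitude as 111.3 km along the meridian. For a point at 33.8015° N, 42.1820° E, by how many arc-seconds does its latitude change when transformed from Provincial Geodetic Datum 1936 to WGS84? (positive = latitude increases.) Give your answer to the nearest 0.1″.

sin φ = 0.556317, cos φ = 0.830970, sin λ = 0.671488, cos λ = 0.741016.
North component: ΔN = −sin φ cos λ·ΔX − sin φ sin λ·ΔY + cos φ·ΔZ = −(0.556317)(0.741016)(-572) − (0.556317)(0.671488)(565) + (0.830970)(282) = 259.07 m.
1° of latitude spans 111300 m, so Δφ = 259.07 / 111300 × 3600 = 8.380″.

Δφ = 8.4″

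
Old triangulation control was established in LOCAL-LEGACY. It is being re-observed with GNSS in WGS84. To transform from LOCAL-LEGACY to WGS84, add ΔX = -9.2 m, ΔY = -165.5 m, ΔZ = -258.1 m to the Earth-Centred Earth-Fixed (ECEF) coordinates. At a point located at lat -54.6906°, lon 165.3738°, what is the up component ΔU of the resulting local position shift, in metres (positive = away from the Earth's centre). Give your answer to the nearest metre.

The local up (radial) axis is (cos φ cos λ, cos φ sin λ, sin φ), giving ΔU = 5.145 − 24.155 + 210.621 = 191.61 m.

ΔU = 192 m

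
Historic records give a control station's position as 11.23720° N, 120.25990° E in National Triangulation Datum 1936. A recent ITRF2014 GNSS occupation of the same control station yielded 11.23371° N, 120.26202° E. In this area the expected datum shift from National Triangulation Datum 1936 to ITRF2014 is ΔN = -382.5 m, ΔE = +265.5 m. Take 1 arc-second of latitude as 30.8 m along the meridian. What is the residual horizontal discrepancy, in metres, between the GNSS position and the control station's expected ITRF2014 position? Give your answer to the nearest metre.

Observed coordinate differences: Δφ = -0.00349°, Δλ = +0.00212°.
Converting to metres (1° lat = 110880 m, cos φ = 0.980829): observed ΔN = -387.0 m, observed ΔE = 230.6 m.
Subtracting the expected shift leaves a residual of -387.0 − (-382.5) = -4.5 m north and 230.6 − (265.5) = -34.9 m east.
Residual distance = √((-4.5)² + (-34.9)²) = 35.2 m.

35 m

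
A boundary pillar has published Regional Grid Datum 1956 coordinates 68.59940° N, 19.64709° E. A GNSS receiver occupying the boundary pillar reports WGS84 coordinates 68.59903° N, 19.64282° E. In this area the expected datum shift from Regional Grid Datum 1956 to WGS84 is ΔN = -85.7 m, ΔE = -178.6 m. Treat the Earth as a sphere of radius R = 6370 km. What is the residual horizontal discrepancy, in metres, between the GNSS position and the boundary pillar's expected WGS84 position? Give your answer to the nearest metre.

Observed coordinate differences: Δφ = -0.00037°, Δλ = -0.00427°.
Converting to metres (1° lat = 111177 m, cos φ = 0.364887): observed ΔN = -41.1 m, observed ΔE = -173.2 m.
Subtracting the expected shift leaves a residual of -41.1 − (-85.7) = 44.6 m north and -173.2 − (-178.6) = 5.4 m east.
Residual distance = √(44.6² + 5.4²) = 44.9 m.

45 m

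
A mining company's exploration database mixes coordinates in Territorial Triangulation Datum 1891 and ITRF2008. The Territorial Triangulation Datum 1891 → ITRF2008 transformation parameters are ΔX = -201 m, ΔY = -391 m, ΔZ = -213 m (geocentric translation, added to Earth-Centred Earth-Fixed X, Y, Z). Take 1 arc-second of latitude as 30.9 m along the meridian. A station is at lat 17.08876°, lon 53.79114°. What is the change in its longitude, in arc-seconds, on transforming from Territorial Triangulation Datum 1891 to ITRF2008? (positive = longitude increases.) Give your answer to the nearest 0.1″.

sin φ = 0.293853, cos φ = 0.955851, sin λ = 0.806869, cos λ = 0.590730.
East component: ΔE = −sin λ·ΔX + cos λ·ΔY = −(0.806869)(-201) + (0.590730)(-391) = -68.79 m.
1° of latitude spans 3600 × 30.90 = 111240 m; at latitude φ, 1° of longitude spans that × cos φ = 106328.8 m, so Δλ = -68.79 / 106328.8 × 3600 = -2.329″.

Δλ = -2.3″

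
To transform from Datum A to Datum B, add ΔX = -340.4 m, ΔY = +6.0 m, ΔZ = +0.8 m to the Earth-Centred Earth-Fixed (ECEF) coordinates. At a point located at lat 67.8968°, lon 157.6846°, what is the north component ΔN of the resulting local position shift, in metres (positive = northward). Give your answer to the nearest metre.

ΔN = -294 m

The local north axis is (−sin φ cos λ, −sin φ sin λ, cos φ), giving ΔN = -291.763 − 2.111 + 0.301 = -293.57 m.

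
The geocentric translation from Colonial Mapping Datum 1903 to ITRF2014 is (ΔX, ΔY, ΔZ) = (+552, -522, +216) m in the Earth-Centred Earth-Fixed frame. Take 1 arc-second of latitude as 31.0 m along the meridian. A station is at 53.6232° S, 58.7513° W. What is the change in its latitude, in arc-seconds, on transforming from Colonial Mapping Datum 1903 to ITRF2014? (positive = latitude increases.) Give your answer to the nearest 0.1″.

sin φ = -0.805134, cos φ = 0.593093, sin λ = -0.854924, cos λ = 0.518754.
North component: ΔN = −sin φ cos λ·ΔX − sin φ sin λ·ΔY + cos φ·ΔZ = −(-0.805134)(0.518754)(552) − (-0.805134)(-0.854924)(-522) + (0.593093)(216) = 717.97 m.
1° of latitude spans 3600 × 31.00 = 111600 m, so Δφ = 717.97 / 111600 × 3600 = 23.160″.

Δφ = 23.2″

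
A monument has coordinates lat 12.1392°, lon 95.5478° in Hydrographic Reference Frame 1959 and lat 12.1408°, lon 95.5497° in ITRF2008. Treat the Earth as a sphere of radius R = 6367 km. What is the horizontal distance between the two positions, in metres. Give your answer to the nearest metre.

Δφ = 12.1408° − 12.1392° = +0.0016°; Δλ = 95.5497° − 95.5478° = +0.0019°.
1° along a meridian = πR/180 = 111125 m.
ΔN = Δφ × 111125 = 177.8 m; ΔE = Δλ × 111125 × cos(12.1392°) = +0.0019 × 111125 × 0.977640 = 206.4 m.
Distance = √(ΔE² + ΔN²) = √(206.4² + 177.8²) = 272.4 m.

272 m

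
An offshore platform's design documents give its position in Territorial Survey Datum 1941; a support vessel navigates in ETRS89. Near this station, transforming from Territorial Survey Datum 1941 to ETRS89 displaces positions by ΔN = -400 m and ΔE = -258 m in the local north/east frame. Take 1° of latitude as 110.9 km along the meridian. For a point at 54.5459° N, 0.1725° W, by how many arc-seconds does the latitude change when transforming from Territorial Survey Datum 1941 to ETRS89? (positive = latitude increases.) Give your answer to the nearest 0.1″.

1° of latitude = 110.9 km, so Δφ = -400.0 / 110900 = -0.0036069° = -12.985″.

Δφ = -13.0″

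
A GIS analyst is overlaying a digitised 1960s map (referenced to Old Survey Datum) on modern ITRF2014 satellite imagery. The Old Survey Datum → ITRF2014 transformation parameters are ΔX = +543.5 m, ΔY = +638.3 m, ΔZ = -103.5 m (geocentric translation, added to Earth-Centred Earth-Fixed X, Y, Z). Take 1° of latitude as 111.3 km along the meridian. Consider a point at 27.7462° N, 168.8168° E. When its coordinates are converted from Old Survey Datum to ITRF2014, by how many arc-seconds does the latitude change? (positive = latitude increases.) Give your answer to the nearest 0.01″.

Δφ = 3.20″

sin φ = 0.465556, cos φ = 0.885019, sin λ = 0.193947, cos λ = -0.981012.
North component: ΔN = −sin φ cos λ·ΔX − sin φ sin λ·ΔY + cos φ·ΔZ = −(0.465556)(-0.981012)(543.5) − (0.465556)(0.193947)(638.3) + (0.885019)(-103.5) = 98.99 m.
1° of latitude spans 111300 m, so Δφ = 98.99 / 111300 × 3600 = 3.202″.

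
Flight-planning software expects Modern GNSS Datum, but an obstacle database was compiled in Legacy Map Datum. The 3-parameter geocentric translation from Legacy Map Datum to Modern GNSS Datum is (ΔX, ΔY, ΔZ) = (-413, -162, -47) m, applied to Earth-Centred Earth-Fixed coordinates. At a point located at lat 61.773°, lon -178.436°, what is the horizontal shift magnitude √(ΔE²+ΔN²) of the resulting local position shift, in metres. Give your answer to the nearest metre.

At φ = 61.773°, λ = -178.436°: sin φ = 0.881081, cos φ = 0.472966, sin λ = -0.027294, cos λ = -0.999627.
ΔE = −sin λ·ΔX + cos λ·ΔY = −(-0.027294)·(-413) + (-0.999627)·(-162) = 150.67 m.
ΔN = −sin φ cos λ·ΔX − sin φ sin λ·ΔY + cos φ·ΔZ = −(0.881081)(-0.999627)(-413) − (0.881081)(-0.027294)(-162) + (0.472966)(-47) = -389.88 m.
Horizontal magnitude = √(ΔE² + ΔN²) = √(150.67² + (-389.88)²) = 417.98 m.

418 m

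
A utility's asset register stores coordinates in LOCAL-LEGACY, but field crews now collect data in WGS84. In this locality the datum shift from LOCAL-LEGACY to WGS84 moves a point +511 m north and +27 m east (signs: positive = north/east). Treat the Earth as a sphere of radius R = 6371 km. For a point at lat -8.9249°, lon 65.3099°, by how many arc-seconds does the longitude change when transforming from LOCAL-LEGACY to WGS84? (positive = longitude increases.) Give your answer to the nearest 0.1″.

Δλ = 0.9″

At latitude -8.9249°, cos φ = 0.987893.
One radian of longitude at latitude φ spans R cos φ, so Δλ = ΔE / (R cos φ) = 27.0 / (6371000 × 0.987893) = 4.2899e-06 rad = 0.885″.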